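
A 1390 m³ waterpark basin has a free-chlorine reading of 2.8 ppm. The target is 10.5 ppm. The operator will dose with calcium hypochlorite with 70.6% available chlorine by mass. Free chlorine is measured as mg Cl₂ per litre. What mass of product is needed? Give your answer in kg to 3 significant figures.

15.2 kg

Volume: 1390 m³ = 1,390,000 L.
Chlorine deficit: 10.5 − 2.8 = 7.7 ppm = 7.7 mg/L as Cl₂.
Cl₂ equivalent needed: 7.7 mg/L × 1,390,000 L = 10,700,000 mg = 10,700 g.
Product at 70.6% available chlorine: 10,700 / 0.706 = 15,160 g.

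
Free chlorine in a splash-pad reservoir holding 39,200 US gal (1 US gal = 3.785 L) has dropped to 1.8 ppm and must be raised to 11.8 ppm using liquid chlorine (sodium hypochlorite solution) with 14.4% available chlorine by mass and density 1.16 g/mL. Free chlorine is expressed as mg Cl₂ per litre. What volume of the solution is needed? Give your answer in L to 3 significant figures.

Volume: 39,200 US gal × 3.785 L/gal = 148,372 L.
Chlorine deficit: 11.8 − 1.8 = 10 ppm = 10 mg/L as Cl₂.
Cl₂ equivalent needed: 10 mg/L × 148,372 L = 1,484,000 mg = 1484 g.
Product at 14.4% available chlorine: 1484 / 0.144 = 10,300 g.
Volume at density 1.16 g/mL: 10,300 g ÷ 1.16 g/mL = 8882 mL.

8.88 L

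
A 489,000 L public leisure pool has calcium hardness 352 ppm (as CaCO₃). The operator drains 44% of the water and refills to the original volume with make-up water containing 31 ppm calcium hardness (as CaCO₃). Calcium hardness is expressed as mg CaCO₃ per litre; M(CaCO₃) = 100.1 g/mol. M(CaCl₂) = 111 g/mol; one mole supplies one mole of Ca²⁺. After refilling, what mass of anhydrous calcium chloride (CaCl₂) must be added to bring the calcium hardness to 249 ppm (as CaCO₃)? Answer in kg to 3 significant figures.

20.7 kg

After draining 44% and refilling: 352 × 0.56 + 31 × 0.44 = 210.76 ppm.
Deficit to target: 249 − 210.76 = 38.24 mg/L.
As CaCO₃: 38.24 mg/L × 489,000 L = 18,700 g; ÷ 100.1 = 186.8 mol Ca²⁺.
Mass: 186.8 × 111 = 20,740 g.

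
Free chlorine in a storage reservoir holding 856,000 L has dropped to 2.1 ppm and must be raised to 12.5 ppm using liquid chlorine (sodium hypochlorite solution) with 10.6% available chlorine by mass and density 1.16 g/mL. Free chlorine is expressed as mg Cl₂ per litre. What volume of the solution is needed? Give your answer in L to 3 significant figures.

72.4 L

Chlorine deficit: 12.5 − 2.1 = 10.4 ppm = 10.4 mg/L as Cl₂.
Cl₂ equivalent needed: 10.4 mg/L × 856,000 L = 8,902,000 mg = 8902 g.
Product at 10.6% available chlorine: 8902 / 0.106 = 83,980 g.
Volume at density 1.16 g/mL: 83,980 g ÷ 1.16 g/mL = 72,400 mL.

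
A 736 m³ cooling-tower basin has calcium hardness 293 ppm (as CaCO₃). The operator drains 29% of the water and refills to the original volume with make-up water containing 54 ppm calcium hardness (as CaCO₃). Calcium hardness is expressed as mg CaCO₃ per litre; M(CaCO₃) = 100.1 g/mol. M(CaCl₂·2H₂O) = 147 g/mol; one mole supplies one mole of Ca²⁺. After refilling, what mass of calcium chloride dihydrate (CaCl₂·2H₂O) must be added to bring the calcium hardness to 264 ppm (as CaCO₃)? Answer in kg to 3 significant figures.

43.6 kg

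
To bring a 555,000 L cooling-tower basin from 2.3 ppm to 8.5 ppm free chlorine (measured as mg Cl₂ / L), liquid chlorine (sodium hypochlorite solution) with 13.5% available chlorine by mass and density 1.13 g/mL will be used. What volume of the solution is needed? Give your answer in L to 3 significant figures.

22.6 L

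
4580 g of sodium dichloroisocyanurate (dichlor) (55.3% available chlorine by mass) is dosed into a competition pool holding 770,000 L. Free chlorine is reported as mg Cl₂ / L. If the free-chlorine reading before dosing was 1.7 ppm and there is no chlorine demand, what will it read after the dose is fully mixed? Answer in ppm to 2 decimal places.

4.99 ppm

Available chlorine delivered: 4580 g × 0.553 = 2533 g as Cl₂.
Concentration rise: 2533 g / 770,000 L = 3.289 mg/L = 3.29 ppm.
Final FC: 1.7 + 3.29 = 4.99 ppm.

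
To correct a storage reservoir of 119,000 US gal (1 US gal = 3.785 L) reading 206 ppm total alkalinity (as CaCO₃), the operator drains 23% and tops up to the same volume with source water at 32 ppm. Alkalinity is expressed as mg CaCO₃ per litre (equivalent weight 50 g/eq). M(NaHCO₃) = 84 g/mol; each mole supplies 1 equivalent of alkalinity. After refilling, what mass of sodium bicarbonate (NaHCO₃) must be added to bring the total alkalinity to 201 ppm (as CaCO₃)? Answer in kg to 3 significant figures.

Volume: 119,000 US gal × 3.785 L/gal = 450,415 L.
After draining 23% and refilling: 206 × 0.77 + 32 × 0.23 = 165.98 ppm.
Deficit to target: 201 − 165.98 = 35.02 mg/L.
As CaCO₃: 35.02 mg/L × 450,415 L = 15,770 g; ÷ 50 g/eq ÷ 1 = 315.5 mol NaHCO₃.
Mass: 315.5 × 84 = 26,500 g.

26.5 kg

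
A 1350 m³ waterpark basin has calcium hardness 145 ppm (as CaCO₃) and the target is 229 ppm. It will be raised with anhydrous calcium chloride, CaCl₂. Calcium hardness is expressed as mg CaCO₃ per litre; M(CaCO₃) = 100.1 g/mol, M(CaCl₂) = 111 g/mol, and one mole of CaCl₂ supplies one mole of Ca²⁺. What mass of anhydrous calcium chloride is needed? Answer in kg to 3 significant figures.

Volume: 1350 m³ = 1,350,000 L.
Hardness to add: (229 − 145) = 84 mg/L as CaCO₃ × 1,350,000 L = 113,400 g as CaCO₃.
Moles of Ca²⁺ (1 mol Ca²⁺ ≡ 1 mol CaCO₃): 113,400 / 100.1 g/mol = 1133 mol.
Mass of CaCl₂: 1133 × 111 = 125,700 g.

126 kg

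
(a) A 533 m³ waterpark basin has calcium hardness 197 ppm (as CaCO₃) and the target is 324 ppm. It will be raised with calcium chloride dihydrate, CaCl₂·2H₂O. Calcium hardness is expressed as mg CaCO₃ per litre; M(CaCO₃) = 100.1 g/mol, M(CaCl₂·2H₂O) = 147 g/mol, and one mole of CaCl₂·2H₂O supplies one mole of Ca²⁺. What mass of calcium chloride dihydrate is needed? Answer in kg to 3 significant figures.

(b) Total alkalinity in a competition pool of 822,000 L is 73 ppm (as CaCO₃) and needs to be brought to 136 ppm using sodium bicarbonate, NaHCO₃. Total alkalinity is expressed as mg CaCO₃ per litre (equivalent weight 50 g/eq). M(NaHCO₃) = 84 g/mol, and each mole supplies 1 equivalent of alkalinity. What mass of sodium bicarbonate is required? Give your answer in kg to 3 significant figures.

(a) 99.4 kg; (b) 87.0 kg

(a) Volume: 533 m³ = 533,000 L.
(a) Hardness to add: (324 − 197) = 127 mg/L as CaCO₃ × 533,000 L = 67,690 g as CaCO₃.
(a) Moles of Ca²⁺ (1 mol Ca²⁺ ≡ 1 mol CaCO₃): 67,690 / 100.1 g/mol = 676.2 mol.
(a) Mass of CaCl₂·2H₂O: 676.2 × 147 = 99,410 g.

(b) Alkalinity to add: (136 − 73) = 63 mg/L as CaCO₃ × 822,000 L = 51,790 g as CaCO₃.
(b) Equivalents: 51,790 g ÷ 50 g/eq = 1036 eq.
(b) NaHCO₃ supplies 1 eq per mole → 1036 mol.
(b) Mass: 1036 mol × 84 g/mol = 87,000 g.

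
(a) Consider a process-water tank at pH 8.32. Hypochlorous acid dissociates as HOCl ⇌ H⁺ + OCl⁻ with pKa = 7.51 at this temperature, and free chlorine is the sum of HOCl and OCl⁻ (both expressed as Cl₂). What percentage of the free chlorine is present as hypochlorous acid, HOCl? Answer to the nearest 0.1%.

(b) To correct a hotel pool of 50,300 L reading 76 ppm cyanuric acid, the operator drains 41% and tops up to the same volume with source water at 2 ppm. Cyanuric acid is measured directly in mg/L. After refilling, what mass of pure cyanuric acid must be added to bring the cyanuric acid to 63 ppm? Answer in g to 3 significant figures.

(a) 13.4%; (b) 872 g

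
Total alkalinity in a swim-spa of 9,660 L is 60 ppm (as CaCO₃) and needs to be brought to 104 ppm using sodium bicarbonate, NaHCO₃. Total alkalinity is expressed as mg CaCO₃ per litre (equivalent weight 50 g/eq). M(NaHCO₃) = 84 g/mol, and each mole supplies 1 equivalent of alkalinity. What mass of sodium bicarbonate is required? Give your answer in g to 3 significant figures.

714 g

Alkalinity to add: (104 − 60) = 44 mg/L as CaCO₃ × 9,660 L = 425 g as CaCO₃.
Equivalents: 425 g ÷ 50 g/eq = 8.501 eq.
NaHCO₃ supplies 1 eq per mole → 8.501 mol.
Mass: 8.501 mol × 84 g/mol = 714.1 g.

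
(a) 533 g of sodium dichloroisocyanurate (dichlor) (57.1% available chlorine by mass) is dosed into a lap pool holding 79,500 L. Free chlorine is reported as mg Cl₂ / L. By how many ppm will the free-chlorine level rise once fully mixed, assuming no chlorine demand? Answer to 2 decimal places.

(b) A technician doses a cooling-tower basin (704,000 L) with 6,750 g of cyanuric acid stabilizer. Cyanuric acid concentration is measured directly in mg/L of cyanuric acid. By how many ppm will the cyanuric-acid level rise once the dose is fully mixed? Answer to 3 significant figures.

(a) 3.83 ppm; (b) 9.59 ppm

(a) Available chlorine delivered: 533 g × 0.571 = 304.3 g as Cl₂.
(a) Concentration rise: 304.3 g / 79,500 L = 3.828 mg/L = 3.83 ppm.

(b) Rise: 6,750 g / 704,000 L × 1000 = 9.588 mg/L.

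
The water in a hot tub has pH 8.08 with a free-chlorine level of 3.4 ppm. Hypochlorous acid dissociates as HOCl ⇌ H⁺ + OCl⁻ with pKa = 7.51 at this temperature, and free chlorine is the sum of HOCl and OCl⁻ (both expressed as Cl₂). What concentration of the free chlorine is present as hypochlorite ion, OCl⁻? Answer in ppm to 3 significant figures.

2.68 ppm

[OCl⁻]/[HOCl] = 10^(pH − pKa) = 10^(8.08 − 7.51) = 10^0.57 = 3.715.
Fraction as HOCl = 1 / (1 + 3.715) = 0.2121.
OCl⁻ = (1 − 0.2121) × 3.4 ppm = 2.679 ppm.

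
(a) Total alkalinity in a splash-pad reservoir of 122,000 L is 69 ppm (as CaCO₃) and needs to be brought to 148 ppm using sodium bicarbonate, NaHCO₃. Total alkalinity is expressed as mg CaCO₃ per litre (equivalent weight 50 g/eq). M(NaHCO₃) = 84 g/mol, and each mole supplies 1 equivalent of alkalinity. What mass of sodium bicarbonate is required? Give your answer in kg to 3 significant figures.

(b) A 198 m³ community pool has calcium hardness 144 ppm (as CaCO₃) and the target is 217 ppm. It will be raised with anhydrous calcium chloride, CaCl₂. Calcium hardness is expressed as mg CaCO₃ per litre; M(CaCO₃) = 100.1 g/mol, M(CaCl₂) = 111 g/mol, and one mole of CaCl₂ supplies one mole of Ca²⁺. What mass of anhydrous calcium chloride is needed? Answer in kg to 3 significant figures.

(a) 16.2 kg; (b) 16.0 kg

(a) Alkalinity to add: (148 − 69) = 79 mg/L as CaCO₃ × 122,000 L = 9638 g as CaCO₃.
(a) Equivalents: 9638 g ÷ 50 g/eq = 192.8 eq.
(a) NaHCO₃ supplies 1 eq per mole → 192.8 mol.
(a) Mass: 192.8 mol × 84 g/mol = 16,190 g.

(b) Volume: 198 m³ = 198,000 L.
(b) Hardness to add: (217 − 144) = 73 mg/L as CaCO₃ × 198,000 L = 14,450 g as CaCO₃.
(b) Moles of Ca²⁺ (1 mol Ca²⁺ ≡ 1 mol CaCO₃): 14,450 / 100.1 g/mol = 144.4 mol.
(b) Mass of CaCl₂: 144.4 × 111 = 16,030 g.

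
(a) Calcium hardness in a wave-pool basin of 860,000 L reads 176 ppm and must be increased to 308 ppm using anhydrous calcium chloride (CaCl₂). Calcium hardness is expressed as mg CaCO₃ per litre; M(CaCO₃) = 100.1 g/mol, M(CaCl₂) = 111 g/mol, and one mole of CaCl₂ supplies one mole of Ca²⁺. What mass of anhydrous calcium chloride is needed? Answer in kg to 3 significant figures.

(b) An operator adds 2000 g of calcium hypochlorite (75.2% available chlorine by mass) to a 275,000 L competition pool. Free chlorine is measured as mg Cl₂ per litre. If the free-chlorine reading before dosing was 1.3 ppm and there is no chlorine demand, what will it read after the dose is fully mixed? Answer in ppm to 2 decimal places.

(a) 126 kg; (b) 6.77 ppm

(a) Hardness to add: (308 − 176) = 132 mg/L as CaCO₃ × 860,000 L = 113,500 g as CaCO₃.
(a) Moles of Ca²⁺ (1 mol Ca²⁺ ≡ 1 mol CaCO₃): 113,500 / 100.1 g/mol = 1134 mol.
(a) Mass of CaCl₂: 1134 × 111 = 125,900 g.

(b) Available chlorine delivered: 2000 g × 0.752 = 1504 g as Cl₂.
(b) Concentration rise: 1504 g / 275,000 L = 5.469 mg/L = 5.47 ppm.
(b) Final FC: 1.3 + 5.47 = 6.77 ppm.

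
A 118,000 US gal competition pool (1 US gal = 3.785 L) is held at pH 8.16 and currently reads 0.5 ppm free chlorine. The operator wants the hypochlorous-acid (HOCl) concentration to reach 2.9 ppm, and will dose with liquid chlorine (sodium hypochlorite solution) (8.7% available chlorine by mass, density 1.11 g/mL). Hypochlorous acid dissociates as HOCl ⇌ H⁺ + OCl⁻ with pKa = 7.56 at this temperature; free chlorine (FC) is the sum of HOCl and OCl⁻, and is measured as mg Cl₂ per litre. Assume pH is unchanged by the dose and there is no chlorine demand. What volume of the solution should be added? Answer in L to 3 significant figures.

Volume: 118,000 US gal × 3.785 L/gal = 446,630 L.
[OCl⁻]/[HOCl] = 10^(pH − pKa) = 10^(8.16 − 7.56) = 3.981; fraction as HOCl = 1/(1 + 3.981) = 0.2008.
Free chlorine required for 2.9 ppm HOCl: 2.9 / 0.2008 = 14.45 ppm.
FC to add: 14.45 − 0.5 = 13.95 mg/L as Cl₂.
Cl₂ equivalent: 13.95 mg/L × 446,630 L = 6228 g.
Product at 8.7% available Cl: 6228 / 0.087 = 71,590 g.
Volume: 71,590 g ÷ 1.11 g/mL = 64,500 mL.

64.5 L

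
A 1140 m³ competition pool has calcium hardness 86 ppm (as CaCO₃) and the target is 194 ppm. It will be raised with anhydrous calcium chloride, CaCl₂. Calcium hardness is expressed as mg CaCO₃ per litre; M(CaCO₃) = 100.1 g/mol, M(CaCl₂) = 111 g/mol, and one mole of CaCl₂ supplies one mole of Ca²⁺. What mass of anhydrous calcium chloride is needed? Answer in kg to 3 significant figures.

Volume: 1140 m³ = 1,140,000 L.
Hardness to add: (194 − 86) = 108 mg/L as CaCO₃ × 1,140,000 L = 123,100 g as CaCO₃.
Moles of Ca²⁺ (1 mol Ca²⁺ ≡ 1 mol CaCO₃): 123,100 / 100.1 g/mol = 1230 mol.
Mass of CaCl₂: 1230 × 111 = 136,500 g.

137 kg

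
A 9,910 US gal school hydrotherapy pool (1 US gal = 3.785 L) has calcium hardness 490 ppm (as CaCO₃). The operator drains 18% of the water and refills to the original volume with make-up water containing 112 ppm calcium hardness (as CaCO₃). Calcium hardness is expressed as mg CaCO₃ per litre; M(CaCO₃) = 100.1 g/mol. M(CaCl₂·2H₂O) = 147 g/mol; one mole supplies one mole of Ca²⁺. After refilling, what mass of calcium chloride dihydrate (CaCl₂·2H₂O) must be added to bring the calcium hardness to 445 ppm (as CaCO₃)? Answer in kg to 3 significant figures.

Volume: 9,910 US gal × 3.785 L/gal = 37,509 L.
After draining 18% and refilling: 490 × 0.82 + 112 × 0.18 = 421.96 ppm.
Deficit to target: 445 − 421.96 = 23.04 mg/L.
As CaCO₃: 23.04 mg/L × 37,509 L = 864.2 g; ÷ 100.1 = 8.634 mol Ca²⁺.
Mass: 8.634 × 147 = 1269 g.

1.27 kg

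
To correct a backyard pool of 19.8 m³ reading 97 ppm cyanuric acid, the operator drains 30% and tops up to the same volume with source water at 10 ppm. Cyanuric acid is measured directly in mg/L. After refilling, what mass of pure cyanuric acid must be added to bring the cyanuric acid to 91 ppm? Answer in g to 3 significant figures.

398 g

Volume: 19.8 m³ = 19,800 L.
After draining 30% and refilling: 97 × 0.70 + 10 × 0.30 = 70.9 ppm.
Deficit to target: 91 − 70.9 = 20.1 mg/L.
Mass: 20.1 mg/L × 19,800 L = 398 g cyanuric acid.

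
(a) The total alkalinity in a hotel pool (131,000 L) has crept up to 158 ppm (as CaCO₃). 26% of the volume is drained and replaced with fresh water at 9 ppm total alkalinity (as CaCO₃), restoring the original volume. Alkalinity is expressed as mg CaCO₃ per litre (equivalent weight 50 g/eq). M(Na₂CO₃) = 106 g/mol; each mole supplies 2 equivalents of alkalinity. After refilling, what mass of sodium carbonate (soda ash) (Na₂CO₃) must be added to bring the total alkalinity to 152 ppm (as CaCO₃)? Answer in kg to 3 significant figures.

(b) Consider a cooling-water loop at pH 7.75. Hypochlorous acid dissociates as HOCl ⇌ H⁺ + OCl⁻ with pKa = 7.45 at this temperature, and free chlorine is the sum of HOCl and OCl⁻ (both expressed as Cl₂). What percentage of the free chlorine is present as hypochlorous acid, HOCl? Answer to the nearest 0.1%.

(a) 4.55 kg; (b) 33.4%

(a) After draining 26% and refilling: 158 × 0.74 + 9 × 0.26 = 119.26 ppm.
(a) Deficit to target: 152 − 119.26 = 32.74 mg/L.
(a) As CaCO₃: 32.74 mg/L × 131,000 L = 4289 g; ÷ 50 g/eq ÷ 2 = 42.89 mol Na₂CO₃.
(a) Mass: 42.89 × 106 = 4546 g.

(b) [OCl⁻]/[HOCl] = 10^(pH − pKa) = 10^(7.75 − 7.45) = 10^0.30 = 1.995.
(b) Fraction as HOCl = 1 / (1 + 1.995) = 0.3339.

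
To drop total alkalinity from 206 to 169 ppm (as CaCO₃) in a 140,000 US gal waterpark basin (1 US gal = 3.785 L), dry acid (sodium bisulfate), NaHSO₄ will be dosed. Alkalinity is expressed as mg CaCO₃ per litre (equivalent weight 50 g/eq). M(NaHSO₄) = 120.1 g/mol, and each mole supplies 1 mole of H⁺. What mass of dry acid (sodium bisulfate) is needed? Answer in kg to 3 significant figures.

47.1 kg

Volume: 140,000 US gal × 3.785 L/gal = 529,900 L.
Alkalinity to neutralize: (206 − 169) = 37 mg/L as CaCO₃ × 529,900 L = 19,610 g as CaCO₃.
Equivalents of H⁺ required: 19,610 ÷ 50 g/eq = 392.1 eq = 392.1 mol NaHSO₄.
Mass of NaHSO₄: 392.1 × 120.1 = 47,090 g.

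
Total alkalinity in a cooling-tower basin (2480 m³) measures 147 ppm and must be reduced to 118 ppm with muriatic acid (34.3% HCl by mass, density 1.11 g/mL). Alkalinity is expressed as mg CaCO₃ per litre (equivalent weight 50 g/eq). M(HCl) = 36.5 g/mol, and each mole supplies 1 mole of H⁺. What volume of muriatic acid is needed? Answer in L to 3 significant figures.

138 L

Volume: 2480 m³ = 2,480,000 L.
Alkalinity to neutralize: (147 − 118) = 29 mg/L as CaCO₃ × 2,480,000 L = 71,920 g as CaCO₃.
Equivalents of H⁺ required: 71,920 ÷ 50 g/eq = 1438 eq = 1438 mol HCl.
Mass of HCl: 1438 × 36.5 = 52,500 g.
Mass of 34.3% solution: 52,500 / 0.343 = 153,100 g.
Volume: 153,100 g ÷ 1.11 g/mL = 137,900 mL.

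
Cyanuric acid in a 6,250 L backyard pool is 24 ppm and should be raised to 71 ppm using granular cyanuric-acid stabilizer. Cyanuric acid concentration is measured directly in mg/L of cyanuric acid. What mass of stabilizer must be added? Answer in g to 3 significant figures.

294 g

CYA to add: (71 − 24) = 47 mg/L × 6,250 L = 293.8 g cyanuric acid.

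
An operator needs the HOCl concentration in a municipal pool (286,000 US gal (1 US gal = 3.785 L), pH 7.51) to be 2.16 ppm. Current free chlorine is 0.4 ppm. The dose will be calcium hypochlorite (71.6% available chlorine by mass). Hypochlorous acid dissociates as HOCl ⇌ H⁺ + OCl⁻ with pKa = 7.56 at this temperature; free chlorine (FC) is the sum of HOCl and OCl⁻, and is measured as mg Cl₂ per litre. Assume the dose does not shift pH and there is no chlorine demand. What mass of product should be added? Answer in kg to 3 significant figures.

5.57 kg

Volume: 286,000 US gal × 3.785 L/gal = 1,082,510 L.
[OCl⁻]/[HOCl] = 10^(pH − pKa) = 10^(7.51 − 7.56) = 0.8913; fraction as HOCl = 1/(1 + 0.8913) = 0.5288.
Free chlorine required for 2.16 ppm HOCl: 2.16 / 0.5288 = 4.085 ppm.
FC to add: 4.085 − 0.4 = 3.685 mg/L as Cl₂.
Cl₂ equivalent: 3.685 mg/L × 1,082,510 L = 3989 g.
Product at 71.6% available Cl: 3989 / 0.716 = 5571 g.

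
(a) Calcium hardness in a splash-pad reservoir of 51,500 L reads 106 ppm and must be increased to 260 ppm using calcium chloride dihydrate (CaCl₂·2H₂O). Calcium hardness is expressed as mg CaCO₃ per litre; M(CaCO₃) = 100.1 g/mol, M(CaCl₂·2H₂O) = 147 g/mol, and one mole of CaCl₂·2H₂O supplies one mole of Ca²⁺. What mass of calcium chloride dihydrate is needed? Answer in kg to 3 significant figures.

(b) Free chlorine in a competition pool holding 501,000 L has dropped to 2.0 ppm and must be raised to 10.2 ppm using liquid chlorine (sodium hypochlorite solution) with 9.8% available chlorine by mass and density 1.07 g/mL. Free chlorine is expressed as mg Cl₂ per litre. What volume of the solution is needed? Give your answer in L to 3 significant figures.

(a) Hardness to add: (260 − 106) = 154 mg/L as CaCO₃ × 51,500 L = 7931 g as CaCO₃.
(a) Moles of Ca²⁺ (1 mol Ca²⁺ ≡ 1 mol CaCO₃): 7931 / 100.1 g/mol = 79.23 mol.
(a) Mass of CaCl₂·2H₂O: 79.23 × 147 = 11,650 g.

(b) Chlorine deficit: 10.2 − 2.0 = 8.2 ppm = 8.2 mg/L as Cl₂.
(b) Cl₂ equivalent needed: 8.2 mg/L × 501,000 L = 4,108,000 mg = 4108 g.
(b) Product at 9.8% available chlorine: 4108 / 0.098 = 41,920 g.
(b) Volume at density 1.07 g/mL: 41,920 g ÷ 1.07 g/mL = 39,180 mL.

(a) 11.6 kg; (b) 39.2 L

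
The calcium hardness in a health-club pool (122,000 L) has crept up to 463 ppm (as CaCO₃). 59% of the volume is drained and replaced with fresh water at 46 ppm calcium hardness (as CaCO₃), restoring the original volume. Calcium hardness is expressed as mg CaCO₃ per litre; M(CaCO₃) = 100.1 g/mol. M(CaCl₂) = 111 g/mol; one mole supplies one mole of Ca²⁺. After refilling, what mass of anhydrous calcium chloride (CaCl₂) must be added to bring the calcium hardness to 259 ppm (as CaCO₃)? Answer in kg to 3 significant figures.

After draining 59% and refilling: 463 × 0.41 + 46 × 0.59 = 216.97 ppm.
Deficit to target: 259 − 216.97 = 42.03 mg/L.
As CaCO₃: 42.03 mg/L × 122,000 L = 5128 g; ÷ 100.1 = 51.23 mol Ca²⁺.
Mass: 51.23 × 111 = 5686 g.

5.69 kg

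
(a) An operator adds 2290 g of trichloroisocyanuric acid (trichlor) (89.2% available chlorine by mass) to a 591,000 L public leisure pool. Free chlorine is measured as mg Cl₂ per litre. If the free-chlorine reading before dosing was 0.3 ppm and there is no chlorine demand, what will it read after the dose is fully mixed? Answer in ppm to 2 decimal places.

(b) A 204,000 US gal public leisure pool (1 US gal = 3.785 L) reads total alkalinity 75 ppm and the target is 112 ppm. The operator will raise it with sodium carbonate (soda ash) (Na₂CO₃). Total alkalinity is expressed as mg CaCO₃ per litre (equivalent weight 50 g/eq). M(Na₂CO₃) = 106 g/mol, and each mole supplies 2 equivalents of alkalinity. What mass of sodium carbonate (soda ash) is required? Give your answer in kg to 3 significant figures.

(a) 3.76 ppm; (b) 30.3 kg

(a) Available chlorine delivered: 2290 g × 0.892 = 2043 g as Cl₂.
(a) Concentration rise: 2043 g / 591,000 L = 3.456 mg/L = 3.46 ppm.
(a) Final FC: 0.3 + 3.46 = 3.76 ppm.

(b) Volume: 204,000 US gal × 3.785 L/gal = 772,140 L.
(b) Alkalinity to add: (112 − 75) = 37 mg/L as CaCO₃ × 772,140 L = 28,570 g as CaCO₃.
(b) Equivalents: 28,570 g ÷ 50 g/eq = 571.4 eq.
(b) Each mole of Na₂CO₃ supplies 2 eq, so 571.4 / 2 = 285.7 mol.
(b) Mass: 285.7 mol × 106 g/mol = 30,280 g.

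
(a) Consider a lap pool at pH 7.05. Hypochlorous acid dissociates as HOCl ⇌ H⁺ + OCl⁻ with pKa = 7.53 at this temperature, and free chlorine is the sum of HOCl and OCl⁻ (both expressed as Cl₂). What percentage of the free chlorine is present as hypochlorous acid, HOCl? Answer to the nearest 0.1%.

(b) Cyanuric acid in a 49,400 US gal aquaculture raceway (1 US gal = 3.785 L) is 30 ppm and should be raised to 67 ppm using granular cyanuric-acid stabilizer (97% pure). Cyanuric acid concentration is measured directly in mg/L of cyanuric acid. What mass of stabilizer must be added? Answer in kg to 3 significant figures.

(a) [OCl⁻]/[HOCl] = 10^(pH − pKa) = 10^(7.05 − 7.53) = 10^-0.48 = 0.3311.
(a) Fraction as HOCl = 1 / (1 + 0.3311) = 0.7512.

(b) Volume: 49,400 US gal × 3.785 L/gal = 186,979 L.
(b) CYA to add: (67 − 30) = 37 mg/L × 186,979 L = 6918 g cyanuric acid.
(b) At 97% purity: 6918 / 0.97 = 7132 g product.

(a) 75.1%; (b) 7.13 kg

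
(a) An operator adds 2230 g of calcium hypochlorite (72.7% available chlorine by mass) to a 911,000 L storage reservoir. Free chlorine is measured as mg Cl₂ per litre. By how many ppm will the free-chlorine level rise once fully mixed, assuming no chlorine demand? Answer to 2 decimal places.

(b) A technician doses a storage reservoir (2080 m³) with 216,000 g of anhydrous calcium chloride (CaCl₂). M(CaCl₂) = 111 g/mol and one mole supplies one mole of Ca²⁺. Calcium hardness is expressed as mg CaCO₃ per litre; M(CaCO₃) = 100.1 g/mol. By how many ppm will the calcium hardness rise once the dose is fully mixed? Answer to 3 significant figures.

(a) 1.78 ppm; (b) 93.6 ppm

(a) Available chlorine delivered: 2230 g × 0.727 = 1621 g as Cl₂.
(a) Concentration rise: 1621 g / 911,000 L = 1.78 mg/L = 1.78 ppm.

(b) Volume: 2080 m³ = 2,080,000 L.
(b) Moles of Ca²⁺: 216,000 g ÷ 111 g/mol = 1946 mol.
(b) As CaCO₃: 1946 mol × 100.1 g/mol = 194,800 g.
(b) Rise: 194,800 g / 2,080,000 L × 1000 = 93.65 mg/L.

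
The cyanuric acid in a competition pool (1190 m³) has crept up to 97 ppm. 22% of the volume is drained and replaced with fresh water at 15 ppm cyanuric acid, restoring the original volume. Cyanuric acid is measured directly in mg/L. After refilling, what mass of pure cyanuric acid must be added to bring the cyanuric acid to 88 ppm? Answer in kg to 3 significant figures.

Volume: 1190 m³ = 1,190,000 L.
After draining 22% and refilling: 97 × 0.78 + 15 × 0.22 = 78.96 ppm.
Deficit to target: 88 − 78.96 = 9.04 mg/L.
Mass: 9.04 mg/L × 1,190,000 L = 10,760 g cyanuric acid.

10.8 kg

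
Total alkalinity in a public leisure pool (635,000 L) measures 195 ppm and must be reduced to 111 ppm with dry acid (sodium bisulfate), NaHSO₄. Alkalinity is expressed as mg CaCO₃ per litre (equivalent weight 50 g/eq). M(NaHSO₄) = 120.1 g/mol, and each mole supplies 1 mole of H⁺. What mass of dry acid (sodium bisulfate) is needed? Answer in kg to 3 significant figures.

128 kg

Alkalinity to neutralize: (195 − 111) = 84 mg/L as CaCO₃ × 635,000 L = 53,340 g as CaCO₃.
Equivalents of H⁺ required: 53,340 ÷ 50 g/eq = 1067 eq = 1067 mol NaHSO₄.
Mass of NaHSO₄: 1067 × 120.1 = 128,100 g.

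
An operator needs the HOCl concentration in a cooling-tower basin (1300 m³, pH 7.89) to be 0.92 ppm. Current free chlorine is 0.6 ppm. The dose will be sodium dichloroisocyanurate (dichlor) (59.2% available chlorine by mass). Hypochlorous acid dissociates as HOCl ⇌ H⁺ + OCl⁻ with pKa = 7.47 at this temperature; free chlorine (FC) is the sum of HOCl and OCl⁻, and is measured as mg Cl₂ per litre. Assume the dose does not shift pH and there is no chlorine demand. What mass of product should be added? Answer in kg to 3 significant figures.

Volume: 1300 m³ = 1,300,000 L.
[OCl⁻]/[HOCl] = 10^(pH − pKa) = 10^(7.89 − 7.47) = 2.63; fraction as HOCl = 1/(1 + 2.63) = 0.2755.
Free chlorine required for 0.92 ppm HOCl: 0.92 / 0.2755 = 3.34 ppm.
FC to add: 3.34 − 0.6 = 2.74 mg/L as Cl₂.
Cl₂ equivalent: 2.74 mg/L × 1,300,000 L = 3562 g.
Product at 59.2% available Cl: 3562 / 0.592 = 6017 g.

6.02 kg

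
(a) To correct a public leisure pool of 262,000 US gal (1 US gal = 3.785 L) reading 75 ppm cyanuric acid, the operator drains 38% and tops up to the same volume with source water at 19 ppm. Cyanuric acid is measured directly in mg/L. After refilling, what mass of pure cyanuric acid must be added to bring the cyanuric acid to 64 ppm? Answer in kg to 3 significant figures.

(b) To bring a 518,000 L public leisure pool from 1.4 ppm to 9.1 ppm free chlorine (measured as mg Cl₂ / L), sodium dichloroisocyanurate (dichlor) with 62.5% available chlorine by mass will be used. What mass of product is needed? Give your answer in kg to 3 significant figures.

(a) Volume: 262,000 US gal × 3.785 L/gal = 991,670 L.
(a) After draining 38% and refilling: 75 × 0.62 + 19 × 0.38 = 53.72 ppm.
(a) Deficit to target: 64 − 53.72 = 10.28 mg/L.
(a) Mass: 10.28 mg/L × 991,670 L = 10,190 g cyanuric acid.

(b) Chlorine deficit: 9.1 − 1.4 = 7.7 ppm = 7.7 mg/L as Cl₂.
(b) Cl₂ equivalent needed: 7.7 mg/L × 518,000 L = 3,989,000 mg = 3989 g.
(b) Product at 62.5% available chlorine: 3989 / 0.625 = 6382 g.

(a) 10.2 kg; (b) 6.38 kg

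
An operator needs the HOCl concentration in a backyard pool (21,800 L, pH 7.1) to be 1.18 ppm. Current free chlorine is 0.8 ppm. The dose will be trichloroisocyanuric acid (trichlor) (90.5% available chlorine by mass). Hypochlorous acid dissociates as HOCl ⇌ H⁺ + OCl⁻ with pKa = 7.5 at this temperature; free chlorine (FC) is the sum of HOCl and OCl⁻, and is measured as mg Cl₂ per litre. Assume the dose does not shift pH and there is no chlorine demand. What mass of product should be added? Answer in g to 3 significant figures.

[OCl⁻]/[HOCl] = 10^(pH − pKa) = 10^(7.1 − 7.5) = 0.3981; fraction as HOCl = 1/(1 + 0.3981) = 0.7153.
Free chlorine required for 1.18 ppm HOCl: 1.18 / 0.7153 = 1.65 ppm.
FC to add: 1.65 − 0.8 = 0.8498 mg/L as Cl₂.
Cl₂ equivalent: 0.8498 mg/L × 21,800 L = 18.52 g.
Product at 90.5% available Cl: 18.52 / 0.905 = 20.47 g.

20.5 g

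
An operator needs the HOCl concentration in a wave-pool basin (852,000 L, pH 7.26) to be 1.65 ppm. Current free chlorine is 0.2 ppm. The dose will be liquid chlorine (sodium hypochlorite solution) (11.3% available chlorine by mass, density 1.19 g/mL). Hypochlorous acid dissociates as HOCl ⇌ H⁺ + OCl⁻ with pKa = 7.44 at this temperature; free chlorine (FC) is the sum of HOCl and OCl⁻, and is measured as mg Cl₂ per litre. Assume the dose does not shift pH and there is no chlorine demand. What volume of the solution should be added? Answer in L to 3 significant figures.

16.1 L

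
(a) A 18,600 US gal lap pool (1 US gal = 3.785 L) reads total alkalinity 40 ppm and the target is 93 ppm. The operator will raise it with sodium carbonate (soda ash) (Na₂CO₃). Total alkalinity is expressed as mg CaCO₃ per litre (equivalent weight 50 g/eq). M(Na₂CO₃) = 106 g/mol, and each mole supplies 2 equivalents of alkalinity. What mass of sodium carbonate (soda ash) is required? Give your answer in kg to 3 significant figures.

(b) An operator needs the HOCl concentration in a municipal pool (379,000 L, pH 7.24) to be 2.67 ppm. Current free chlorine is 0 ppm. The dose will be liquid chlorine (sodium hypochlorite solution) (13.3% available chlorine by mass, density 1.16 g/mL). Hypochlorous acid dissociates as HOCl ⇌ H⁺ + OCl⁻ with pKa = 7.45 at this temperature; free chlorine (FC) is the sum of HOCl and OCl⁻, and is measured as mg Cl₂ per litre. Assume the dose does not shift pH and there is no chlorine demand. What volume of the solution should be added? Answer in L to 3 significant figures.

(a) Volume: 18,600 US gal × 3.785 L/gal = 70,401 L.
(a) Alkalinity to add: (93 − 40) = 53 mg/L as CaCO₃ × 70,401 L = 3731 g as CaCO₃.
(a) Equivalents: 3731 g ÷ 50 g/eq = 74.63 eq.
(a) Each mole of Na₂CO₃ supplies 2 eq, so 74.63 / 2 = 37.31 mol.
(a) Mass: 37.31 mol × 106 g/mol = 3955 g.

(b) [OCl⁻]/[HOCl] = 10^(pH − pKa) = 10^(7.24 − 7.45) = 0.6166; fraction as HOCl = 1/(1 + 0.6166) = 0.6186.
(b) Free chlorine required for 2.67 ppm HOCl: 2.67 / 0.6186 = 4.316 ppm.
(b) FC to add: 4.316 − 0 = 4.316 mg/L as Cl₂.
(b) Cl₂ equivalent: 4.316 mg/L × 379,000 L = 1636 g.
(b) Product at 13.3% available Cl: 1636 / 0.133 = 12,300 g.
(b) Volume: 12,300 g ÷ 1.16 g/mL = 10,600 mL.

(a) 3.96 kg; (b) 10.6 L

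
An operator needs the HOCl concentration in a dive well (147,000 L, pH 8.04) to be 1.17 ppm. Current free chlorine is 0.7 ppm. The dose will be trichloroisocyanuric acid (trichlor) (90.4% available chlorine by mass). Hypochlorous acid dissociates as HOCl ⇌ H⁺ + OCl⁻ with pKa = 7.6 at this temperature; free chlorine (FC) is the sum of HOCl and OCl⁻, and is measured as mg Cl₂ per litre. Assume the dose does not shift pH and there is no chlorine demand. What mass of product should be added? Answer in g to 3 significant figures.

600 g

[OCl⁻]/[HOCl] = 10^(pH − pKa) = 10^(8.04 − 7.6) = 2.754; fraction as HOCl = 1/(1 + 2.754) = 0.2664.
Free chlorine required for 1.17 ppm HOCl: 1.17 / 0.2664 = 4.392 ppm.
FC to add: 4.392 − 0.7 = 3.692 mg/L as Cl₂.
Cl₂ equivalent: 3.692 mg/L × 147,000 L = 542.8 g.
Product at 90.4% available Cl: 542.8 / 0.904 = 600.4 g.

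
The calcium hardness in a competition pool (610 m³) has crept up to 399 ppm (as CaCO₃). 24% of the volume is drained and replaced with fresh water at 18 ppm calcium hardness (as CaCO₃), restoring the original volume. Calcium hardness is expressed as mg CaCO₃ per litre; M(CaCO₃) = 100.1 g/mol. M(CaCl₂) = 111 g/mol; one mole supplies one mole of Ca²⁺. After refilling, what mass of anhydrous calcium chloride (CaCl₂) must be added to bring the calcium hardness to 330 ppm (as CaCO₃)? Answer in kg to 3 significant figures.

15.2 kg

Volume: 610 m³ = 610,000 L.
After draining 24% and refilling: 399 × 0.76 + 18 × 0.24 = 307.56 ppm.
Deficit to target: 330 − 307.56 = 22.44 mg/L.
As CaCO₃: 22.44 mg/L × 610,000 L = 13,690 g; ÷ 100.1 = 136.7 mol Ca²⁺.
Mass: 136.7 × 111 = 15,180 g.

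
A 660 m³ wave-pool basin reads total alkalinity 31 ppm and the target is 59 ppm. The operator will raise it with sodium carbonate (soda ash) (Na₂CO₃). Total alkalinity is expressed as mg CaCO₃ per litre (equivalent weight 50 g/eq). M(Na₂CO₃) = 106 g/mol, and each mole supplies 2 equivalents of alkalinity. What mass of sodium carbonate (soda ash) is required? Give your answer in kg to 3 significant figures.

19.6 kg

Volume: 660 m³ = 660,000 L.
Alkalinity to add: (59 − 31) = 28 mg/L as CaCO₃ × 660,000 L = 18,480 g as CaCO₃.
Equivalents: 18,480 g ÷ 50 g/eq = 369.6 eq.
Each mole of Na₂CO₃ supplies 2 eq, so 369.6 / 2 = 184.8 mol.
Mass: 184.8 mol × 106 g/mol = 19,590 g.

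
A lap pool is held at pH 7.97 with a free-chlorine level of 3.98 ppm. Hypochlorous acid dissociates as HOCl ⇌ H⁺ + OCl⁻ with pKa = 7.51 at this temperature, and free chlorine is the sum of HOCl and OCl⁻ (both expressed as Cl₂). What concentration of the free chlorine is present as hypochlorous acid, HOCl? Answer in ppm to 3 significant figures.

1.02 ppm

[OCl⁻]/[HOCl] = 10^(pH − pKa) = 10^(7.97 − 7.51) = 10^0.46 = 2.884.
Fraction as HOCl = 1 / (1 + 2.884) = 0.2575.
HOCl = 0.2575 × 3.98 ppm = 1.025 ppm.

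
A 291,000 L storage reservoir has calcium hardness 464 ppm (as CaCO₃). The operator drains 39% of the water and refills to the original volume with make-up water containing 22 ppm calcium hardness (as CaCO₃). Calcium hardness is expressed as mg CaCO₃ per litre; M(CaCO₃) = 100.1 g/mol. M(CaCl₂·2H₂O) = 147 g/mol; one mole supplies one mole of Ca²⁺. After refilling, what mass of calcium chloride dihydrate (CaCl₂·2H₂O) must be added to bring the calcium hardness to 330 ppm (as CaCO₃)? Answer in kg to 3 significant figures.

16.4 kg

After draining 39% and refilling: 464 × 0.61 + 22 × 0.39 = 291.62 ppm.
Deficit to target: 330 − 291.62 = 38.38 mg/L.
As CaCO₃: 38.38 mg/L × 291,000 L = 11,170 g; ÷ 100.1 = 111.6 mol Ca²⁺.
Mass: 111.6 × 147 = 16,400 g.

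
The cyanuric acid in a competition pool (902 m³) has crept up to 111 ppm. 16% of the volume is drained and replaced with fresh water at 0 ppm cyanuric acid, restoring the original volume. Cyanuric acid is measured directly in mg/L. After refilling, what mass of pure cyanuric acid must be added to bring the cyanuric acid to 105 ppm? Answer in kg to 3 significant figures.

10.6 kg

Volume: 902 m³ = 902,000 L.
After draining 16% and refilling: 111 × 0.84 + 0 × 0.16 = 93.24 ppm.
Deficit to target: 105 − 93.24 = 11.76 mg/L.
Mass: 11.76 mg/L × 902,000 L = 10,610 g cyanuric acid.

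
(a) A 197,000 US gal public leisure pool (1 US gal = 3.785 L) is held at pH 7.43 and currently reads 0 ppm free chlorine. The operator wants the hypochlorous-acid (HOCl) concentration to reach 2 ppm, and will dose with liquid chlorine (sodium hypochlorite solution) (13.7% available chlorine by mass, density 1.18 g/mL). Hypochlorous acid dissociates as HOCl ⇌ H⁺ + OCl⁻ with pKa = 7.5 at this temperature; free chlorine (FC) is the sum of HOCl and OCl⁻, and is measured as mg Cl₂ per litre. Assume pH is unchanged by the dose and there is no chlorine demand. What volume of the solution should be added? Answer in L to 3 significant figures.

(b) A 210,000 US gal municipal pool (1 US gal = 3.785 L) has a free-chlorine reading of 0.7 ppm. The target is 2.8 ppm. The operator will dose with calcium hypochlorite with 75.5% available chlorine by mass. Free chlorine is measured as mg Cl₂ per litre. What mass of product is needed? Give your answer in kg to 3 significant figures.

(a) Volume: 197,000 US gal × 3.785 L/gal = 745,645 L.
(a) [OCl⁻]/[HOCl] = 10^(pH − pKa) = 10^(7.43 − 7.5) = 0.8511; fraction as HOCl = 1/(1 + 0.8511) = 0.5402.
(a) Free chlorine required for 2 ppm HOCl: 2 / 0.5402 = 3.702 ppm.
(a) FC to add: 3.702 − 0 = 3.702 mg/L as Cl₂.
(a) Cl₂ equivalent: 3.702 mg/L × 745,645 L = 2761 g.
(a) Product at 13.7% available Cl: 2761 / 0.137 = 20,150 g.
(a) Volume: 20,150 g ÷ 1.18 g/mL = 17,080 mL.

(b) Volume: 210,000 US gal × 3.785 L/gal = 794,850 L.
(b) Chlorine deficit: 2.8 − 0.7 = 2.1 ppm = 2.1 mg/L as Cl₂.
(b) Cl₂ equivalent needed: 2.1 mg/L × 794,850 L = 1,669,000 mg = 1669 g.
(b) Product at 75.5% available chlorine: 1669 / 0.755 = 2211 g.

(a) 17.1 L; (b) 2.21 kg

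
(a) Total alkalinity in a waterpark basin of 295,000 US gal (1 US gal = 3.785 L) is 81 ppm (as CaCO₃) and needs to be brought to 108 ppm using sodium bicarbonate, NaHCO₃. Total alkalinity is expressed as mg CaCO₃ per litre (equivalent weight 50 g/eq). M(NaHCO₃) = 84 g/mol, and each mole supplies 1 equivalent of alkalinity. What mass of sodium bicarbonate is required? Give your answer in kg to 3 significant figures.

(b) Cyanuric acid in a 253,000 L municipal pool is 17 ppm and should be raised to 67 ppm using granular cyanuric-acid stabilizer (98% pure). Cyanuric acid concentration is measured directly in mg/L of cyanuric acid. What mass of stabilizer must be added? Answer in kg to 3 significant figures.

(a) 50.6 kg; (b) 12.9 kg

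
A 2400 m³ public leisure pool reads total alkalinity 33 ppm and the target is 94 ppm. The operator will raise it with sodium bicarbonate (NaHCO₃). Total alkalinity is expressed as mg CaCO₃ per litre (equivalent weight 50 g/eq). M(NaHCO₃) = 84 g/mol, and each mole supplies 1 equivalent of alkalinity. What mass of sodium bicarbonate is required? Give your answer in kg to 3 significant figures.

246 kg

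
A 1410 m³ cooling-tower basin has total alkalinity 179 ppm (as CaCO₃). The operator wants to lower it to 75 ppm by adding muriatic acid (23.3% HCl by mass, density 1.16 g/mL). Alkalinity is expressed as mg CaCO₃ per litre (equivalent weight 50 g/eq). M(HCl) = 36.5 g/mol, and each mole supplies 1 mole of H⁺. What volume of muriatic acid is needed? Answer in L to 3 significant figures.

396 L

Volume: 1410 m³ = 1,410,000 L.
Alkalinity to neutralize: (179 − 75) = 104 mg/L as CaCO₃ × 1,410,000 L = 146,600 g as CaCO₃.
Equivalents of H⁺ required: 146,600 ÷ 50 g/eq = 2933 eq = 2933 mol HCl.
Mass of HCl: 2933 × 36.5 = 107,000 g.
Mass of 23.3% solution: 107,000 / 0.233 = 459,400 g.
Volume: 459,400 g ÷ 1.16 g/mL = 396,100 mL.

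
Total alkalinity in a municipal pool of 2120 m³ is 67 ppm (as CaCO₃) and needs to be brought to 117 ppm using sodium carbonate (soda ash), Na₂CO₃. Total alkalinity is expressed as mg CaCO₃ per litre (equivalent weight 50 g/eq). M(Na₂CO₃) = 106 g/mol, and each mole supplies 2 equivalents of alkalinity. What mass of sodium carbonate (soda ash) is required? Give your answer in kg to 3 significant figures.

Volume: 2120 m³ = 2,120,000 L.
Alkalinity to add: (117 − 67) = 50 mg/L as CaCO₃ × 2,120,000 L = 106,000 g as CaCO₃.
Equivalents: 106,000 g ÷ 50 g/eq = 2120 eq.
Each mole of Na₂CO₃ supplies 2 eq, so 2120 / 2 = 1060 mol.
Mass: 1060 mol × 106 g/mol = 112,400 g.

112 kg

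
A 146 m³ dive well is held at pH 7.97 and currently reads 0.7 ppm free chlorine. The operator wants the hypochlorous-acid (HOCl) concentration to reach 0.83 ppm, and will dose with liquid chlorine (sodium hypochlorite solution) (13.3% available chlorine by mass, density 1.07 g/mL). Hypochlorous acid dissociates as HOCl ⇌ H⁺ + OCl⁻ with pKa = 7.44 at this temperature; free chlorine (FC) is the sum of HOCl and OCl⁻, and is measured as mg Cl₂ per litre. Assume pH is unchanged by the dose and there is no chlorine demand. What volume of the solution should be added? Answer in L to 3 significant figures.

3.02 L

Volume: 146 m³ = 146,000 L.
[OCl⁻]/[HOCl] = 10^(pH − pKa) = 10^(7.97 − 7.44) = 3.388; fraction as HOCl = 1/(1 + 3.388) = 0.2279.
Free chlorine required for 0.83 ppm HOCl: 0.83 / 0.2279 = 3.642 ppm.
FC to add: 3.642 − 0.7 = 2.942 mg/L as Cl₂.
Cl₂ equivalent: 2.942 mg/L × 146,000 L = 429.6 g.
Product at 13.3% available Cl: 429.6 / 0.133 = 3230 g.
Volume: 3230 g ÷ 1.07 g/mL = 3019 mL.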